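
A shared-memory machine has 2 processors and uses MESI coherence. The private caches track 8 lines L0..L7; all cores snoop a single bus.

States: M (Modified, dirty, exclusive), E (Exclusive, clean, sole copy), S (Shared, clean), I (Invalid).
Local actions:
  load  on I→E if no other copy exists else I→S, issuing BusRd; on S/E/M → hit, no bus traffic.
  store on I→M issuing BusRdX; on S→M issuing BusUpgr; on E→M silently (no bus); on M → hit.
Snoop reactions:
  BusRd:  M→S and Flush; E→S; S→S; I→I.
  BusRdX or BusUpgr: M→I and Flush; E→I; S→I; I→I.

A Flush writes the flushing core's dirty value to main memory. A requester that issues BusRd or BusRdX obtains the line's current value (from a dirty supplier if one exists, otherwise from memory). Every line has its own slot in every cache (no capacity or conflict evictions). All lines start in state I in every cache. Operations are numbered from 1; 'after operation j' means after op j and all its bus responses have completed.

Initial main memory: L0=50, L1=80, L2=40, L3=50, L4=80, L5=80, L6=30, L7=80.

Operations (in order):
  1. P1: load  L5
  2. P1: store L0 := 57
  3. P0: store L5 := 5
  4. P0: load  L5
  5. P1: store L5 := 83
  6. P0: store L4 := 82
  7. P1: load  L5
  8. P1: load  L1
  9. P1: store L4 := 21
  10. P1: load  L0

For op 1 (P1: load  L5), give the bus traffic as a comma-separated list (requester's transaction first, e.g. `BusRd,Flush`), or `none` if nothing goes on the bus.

bus = BusRd

[1] P1: load  L5 | P0:I, P1:E(80) | bus: BusRd
[2] P1: store L0 := 57 | P0:I, P1:M(57) | bus: BusRdX
[3] P0: store L5 := 5 | P0:M(5), P1:I | bus: BusRdX
[4] P0: load  L5 | P0:M(5), P1:I | bus: none
[5] P1: store L5 := 83 | P0:I, P1:M(83) | bus: BusRdX,Flush
[6] P0: store L4 := 82 | P0:M(82), P1:I | bus: BusRdX
[7] P1: load  L5 | P0:I, P1:M(83) | bus: none
[8] P1: load  L1 | P0:I, P1:E(80) | bus: BusRd
[9] P1: store L4 := 21 | P0:I, P1:M(21) | bus: BusRdX,Flush
[10] P1: load  L0 | P0:I, P1:M(57) | bus: none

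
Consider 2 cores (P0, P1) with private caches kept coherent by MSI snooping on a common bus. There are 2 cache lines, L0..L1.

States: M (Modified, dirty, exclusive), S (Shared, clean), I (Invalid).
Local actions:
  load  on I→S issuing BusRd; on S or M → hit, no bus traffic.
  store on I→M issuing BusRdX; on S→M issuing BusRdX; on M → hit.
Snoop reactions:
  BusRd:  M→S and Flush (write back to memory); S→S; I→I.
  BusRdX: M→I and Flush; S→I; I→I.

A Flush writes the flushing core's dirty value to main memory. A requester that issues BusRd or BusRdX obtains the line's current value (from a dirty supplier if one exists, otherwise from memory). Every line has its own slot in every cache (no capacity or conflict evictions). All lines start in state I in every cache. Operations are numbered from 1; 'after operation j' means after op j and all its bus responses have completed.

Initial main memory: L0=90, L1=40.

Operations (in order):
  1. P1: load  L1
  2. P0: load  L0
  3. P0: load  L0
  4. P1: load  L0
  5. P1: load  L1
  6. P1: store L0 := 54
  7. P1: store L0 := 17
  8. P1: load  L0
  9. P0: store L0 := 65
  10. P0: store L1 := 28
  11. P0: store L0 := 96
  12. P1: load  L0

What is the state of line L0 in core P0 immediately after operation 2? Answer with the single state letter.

state = S

  op1 P1: load  L1 → I/S on L1; bus BusRd; mem=40
  op2 P0: load  L0 → S/I on L0; bus BusRd; mem=90
  op3 P0: load  L0 → S/I on L0; bus (none); mem=90
  op4 P1: load  L0 → S/S on L0; bus BusRd; mem=90
  op5 P1: load  L1 → I/S on L1; bus (none); mem=40
  op6 P1: store L0 := 54 → I/M on L0; bus BusRdX; mem=90
  op7 P1: store L0 := 17 → I/M on L0; bus (none); mem=90
  op8 P1: load  L0 → I/M on L0; bus (none); mem=90
  op9 P0: store L0 := 65 → M/I on L0; bus BusRdX Flush; mem=17
  op10 P0: store L1 := 28 → M/I on L1; bus BusRdX; mem=40
  op11 P0: store L0 := 96 → M/I on L0; bus (none); mem=17
  op12 P1: load  L0 → S/S on L0; bus BusRd Flush; mem=96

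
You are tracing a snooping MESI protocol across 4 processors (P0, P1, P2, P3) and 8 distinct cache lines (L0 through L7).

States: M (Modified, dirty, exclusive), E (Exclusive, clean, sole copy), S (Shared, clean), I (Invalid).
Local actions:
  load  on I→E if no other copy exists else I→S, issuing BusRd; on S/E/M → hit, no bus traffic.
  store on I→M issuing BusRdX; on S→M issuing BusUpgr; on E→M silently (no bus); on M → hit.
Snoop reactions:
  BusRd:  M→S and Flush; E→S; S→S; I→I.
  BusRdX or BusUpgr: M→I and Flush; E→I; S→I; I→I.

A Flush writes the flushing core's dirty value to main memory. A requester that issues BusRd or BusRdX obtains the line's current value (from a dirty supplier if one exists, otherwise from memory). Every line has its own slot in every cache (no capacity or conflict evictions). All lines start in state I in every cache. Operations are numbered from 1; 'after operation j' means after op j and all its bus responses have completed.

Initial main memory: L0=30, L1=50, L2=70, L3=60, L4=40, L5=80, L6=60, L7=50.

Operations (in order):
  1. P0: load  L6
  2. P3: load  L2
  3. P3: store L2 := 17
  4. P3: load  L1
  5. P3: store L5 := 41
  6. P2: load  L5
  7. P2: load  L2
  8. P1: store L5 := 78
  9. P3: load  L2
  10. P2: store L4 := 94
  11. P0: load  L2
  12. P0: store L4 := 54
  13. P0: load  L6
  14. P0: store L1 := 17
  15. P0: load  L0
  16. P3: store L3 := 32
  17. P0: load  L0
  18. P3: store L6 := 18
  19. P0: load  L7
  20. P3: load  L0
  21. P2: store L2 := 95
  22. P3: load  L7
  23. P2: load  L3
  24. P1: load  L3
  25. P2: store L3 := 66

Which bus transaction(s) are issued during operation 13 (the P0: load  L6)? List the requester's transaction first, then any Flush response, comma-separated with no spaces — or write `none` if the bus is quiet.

bus = none

step 1: P0: load  L6  ⟶  EIII  (L6)  txn=BusRd  M[L6]=60
step 2: P3: load  L2  ⟶  IIIE  (L2)  txn=BusRd  M[L2]=70
step 3: P3: store L2 := 17  ⟶  IIIM  (L2)  txn=∅  M[L2]=70
step 4: P3: load  L1  ⟶  IIIE  (L1)  txn=BusRd  M[L1]=50
step 5: P3: store L5 := 41  ⟶  IIIM  (L5)  txn=BusRdX  M[L5]=80
step 6: P2: load  L5  ⟶  IISS  (L5)  txn=BusRd+Flush  M[L5]=41
step 7: P2: load  L2  ⟶  IISS  (L2)  txn=BusRd+Flush  M[L2]=17
step 8: P1: store L5 := 78  ⟶  IMII  (L5)  txn=BusRdX  M[L5]=41
step 9: P3: load  L2  ⟶  IISS  (L2)  txn=∅  M[L2]=17
step 10: P2: store L4 := 94  ⟶  IIMI  (L4)  txn=BusRdX  M[L4]=40
step 11: P0: load  L2  ⟶  SISS  (L2)  txn=BusRd  M[L2]=17
step 12: P0: store L4 := 54  ⟶  MIII  (L4)  txn=BusRdX+Flush  M[L4]=94
step 13: P0: load  L6  ⟶  EIII  (L6)  txn=∅  M[L6]=60
step 14: P0: store L1 := 17  ⟶  MIII  (L1)  txn=BusRdX  M[L1]=50
step 15: P0: load  L0  ⟶  EIII  (L0)  txn=BusRd  M[L0]=30
step 16: P3: store L3 := 32  ⟶  IIIM  (L3)  txn=BusRdX  M[L3]=60
step 17: P0: load  L0  ⟶  EIII  (L0)  txn=∅  M[L0]=30
step 18: P3: store L6 := 18  ⟶  IIIM  (L6)  txn=BusRdX  M[L6]=60
step 19: P0: load  L7  ⟶  EIII  (L7)  txn=BusRd  M[L7]=50
step 20: P3: load  L0  ⟶  SIIS  (L0)  txn=BusRd  M[L0]=30
step 21: P2: store L2 := 95  ⟶  IIMI  (L2)  txn=BusUpgr  M[L2]=17
step 22: P3: load  L7  ⟶  SIIS  (L7)  txn=BusRd  M[L7]=50
step 23: P2: load  L3  ⟶  IISS  (L3)  txn=BusRd+Flush  M[L3]=32
step 24: P1: load  L3  ⟶  ISSS  (L3)  txn=BusRd  M[L3]=32
step 25: P2: store L3 := 66  ⟶  IIMI  (L3)  txn=BusUpgr  M[L3]=32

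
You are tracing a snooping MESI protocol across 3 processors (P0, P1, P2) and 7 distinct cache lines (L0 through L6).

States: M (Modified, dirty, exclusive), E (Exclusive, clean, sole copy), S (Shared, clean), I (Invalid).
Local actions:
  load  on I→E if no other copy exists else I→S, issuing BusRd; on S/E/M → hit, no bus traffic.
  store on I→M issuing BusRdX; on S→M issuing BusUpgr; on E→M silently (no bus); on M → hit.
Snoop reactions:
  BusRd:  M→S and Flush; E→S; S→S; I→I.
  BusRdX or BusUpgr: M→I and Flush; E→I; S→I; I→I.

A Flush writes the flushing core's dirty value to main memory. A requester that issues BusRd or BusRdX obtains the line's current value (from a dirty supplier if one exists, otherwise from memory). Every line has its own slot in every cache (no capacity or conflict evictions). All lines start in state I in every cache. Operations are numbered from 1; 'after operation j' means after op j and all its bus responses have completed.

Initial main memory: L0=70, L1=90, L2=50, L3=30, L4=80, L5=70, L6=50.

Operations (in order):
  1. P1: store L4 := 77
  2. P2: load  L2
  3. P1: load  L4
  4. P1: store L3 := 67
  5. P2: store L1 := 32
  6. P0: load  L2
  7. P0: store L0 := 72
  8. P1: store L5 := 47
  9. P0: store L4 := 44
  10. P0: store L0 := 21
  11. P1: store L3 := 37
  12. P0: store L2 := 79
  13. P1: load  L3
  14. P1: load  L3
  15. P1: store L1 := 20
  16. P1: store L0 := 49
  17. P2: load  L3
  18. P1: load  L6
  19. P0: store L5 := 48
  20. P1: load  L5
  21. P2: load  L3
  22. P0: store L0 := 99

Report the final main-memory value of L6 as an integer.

memory[L6] = 50

  op1 P1: store L4 := 77 → I/M/I on L4; bus BusRdX; mem=80
  op2 P2: load  L2 → I/I/E on L2; bus BusRd; mem=50
  op3 P1: load  L4 → I/M/I on L4; bus (none); mem=80
  op4 P1: store L3 := 67 → I/M/I on L3; bus BusRdX; mem=30
  op5 P2: store L1 := 32 → I/I/M on L1; bus BusRdX; mem=90
  op6 P0: load  L2 → S/I/S on L2; bus BusRd; mem=50
  op7 P0: store L0 := 72 → M/I/I on L0; bus BusRdX; mem=70
  op8 P1: store L5 := 47 → I/M/I on L5; bus BusRdX; mem=70
  op9 P0: store L4 := 44 → M/I/I on L4; bus BusRdX Flush; mem=77
  op10 P0: store L0 := 21 → M/I/I on L0; bus (none); mem=70
  op11 P1: store L3 := 37 → I/M/I on L3; bus (none); mem=30
  op12 P0: store L2 := 79 → M/I/I on L2; bus BusUpgr; mem=50
  op13 P1: load  L3 → I/M/I on L3; bus (none); mem=30
  op14 P1: load  L3 → I/M/I on L3; bus (none); mem=30
  op15 P1: store L1 := 20 → I/M/I on L1; bus BusRdX Flush; mem=32
  op16 P1: store L0 := 49 → I/M/I on L0; bus BusRdX Flush; mem=21
  op17 P2: load  L3 → I/S/S on L3; bus BusRd Flush; mem=37
  op18 P1: load  L6 → I/E/I on L6; bus BusRd; mem=50
  op19 P0: store L5 := 48 → M/I/I on L5; bus BusRdX Flush; mem=47
  op20 P1: load  L5 → S/S/I on L5; bus BusRd Flush; mem=48
  op21 P2: load  L3 → I/S/S on L3; bus (none); mem=37
  op22 P0: store L0 := 99 → M/I/I on L0; bus BusRdX Flush; mem=49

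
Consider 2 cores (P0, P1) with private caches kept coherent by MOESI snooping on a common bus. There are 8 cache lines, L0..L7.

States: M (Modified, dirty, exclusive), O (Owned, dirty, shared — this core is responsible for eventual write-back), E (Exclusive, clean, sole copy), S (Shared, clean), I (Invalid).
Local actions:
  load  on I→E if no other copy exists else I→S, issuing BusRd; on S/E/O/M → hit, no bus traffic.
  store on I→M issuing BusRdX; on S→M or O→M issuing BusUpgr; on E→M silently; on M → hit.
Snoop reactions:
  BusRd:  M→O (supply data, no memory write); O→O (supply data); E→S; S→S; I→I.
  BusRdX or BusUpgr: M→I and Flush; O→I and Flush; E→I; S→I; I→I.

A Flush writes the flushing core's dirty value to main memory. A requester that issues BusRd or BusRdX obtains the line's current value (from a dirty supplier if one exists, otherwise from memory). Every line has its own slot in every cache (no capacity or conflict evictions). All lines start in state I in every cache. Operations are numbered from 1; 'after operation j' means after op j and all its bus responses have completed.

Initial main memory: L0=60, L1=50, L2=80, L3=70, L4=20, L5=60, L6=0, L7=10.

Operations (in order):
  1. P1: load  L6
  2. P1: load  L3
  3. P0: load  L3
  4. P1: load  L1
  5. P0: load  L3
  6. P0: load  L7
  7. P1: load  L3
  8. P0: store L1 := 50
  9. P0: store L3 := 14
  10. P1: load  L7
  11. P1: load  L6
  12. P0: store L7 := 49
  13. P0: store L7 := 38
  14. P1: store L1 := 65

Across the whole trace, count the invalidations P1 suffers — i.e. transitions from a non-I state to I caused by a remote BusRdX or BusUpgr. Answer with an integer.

step 1: P1: load  L6  ⟶  IE  (L6)  txn=BusRd  M[L6]=0
step 2: P1: load  L3  ⟶  IE  (L3)  txn=BusRd  M[L3]=70
step 3: P0: load  L3  ⟶  SS  (L3)  txn=BusRd  M[L3]=70
step 4: P1: load  L1  ⟶  IE  (L1)  txn=BusRd  M[L1]=50
step 5: P0: load  L3  ⟶  SS  (L3)  txn=∅  M[L3]=70
step 6: P0: load  L7  ⟶  EI  (L7)  txn=BusRd  M[L7]=10
step 7: P1: load  L3  ⟶  SS  (L3)  txn=∅  M[L3]=70
step 8: P0: store L1 := 50  ⟶  MI  (L1)  txn=BusRdX  M[L1]=50
step 9: P0: store L3 := 14  ⟶  MI  (L3)  txn=BusUpgr  M[L3]=70
step 10: P1: load  L7  ⟶  SS  (L7)  txn=BusRd  M[L7]=10
step 11: P1: load  L6  ⟶  IE  (L6)  txn=∅  M[L6]=0
step 12: P0: store L7 := 49  ⟶  MI  (L7)  txn=BusUpgr  M[L7]=10
step 13: P0: store L7 := 38  ⟶  MI  (L7)  txn=∅  M[L7]=10
step 14: P1: store L1 := 65  ⟶  IM  (L1)  txn=BusRdX+Flush  M[L1]=50

invalidations = 3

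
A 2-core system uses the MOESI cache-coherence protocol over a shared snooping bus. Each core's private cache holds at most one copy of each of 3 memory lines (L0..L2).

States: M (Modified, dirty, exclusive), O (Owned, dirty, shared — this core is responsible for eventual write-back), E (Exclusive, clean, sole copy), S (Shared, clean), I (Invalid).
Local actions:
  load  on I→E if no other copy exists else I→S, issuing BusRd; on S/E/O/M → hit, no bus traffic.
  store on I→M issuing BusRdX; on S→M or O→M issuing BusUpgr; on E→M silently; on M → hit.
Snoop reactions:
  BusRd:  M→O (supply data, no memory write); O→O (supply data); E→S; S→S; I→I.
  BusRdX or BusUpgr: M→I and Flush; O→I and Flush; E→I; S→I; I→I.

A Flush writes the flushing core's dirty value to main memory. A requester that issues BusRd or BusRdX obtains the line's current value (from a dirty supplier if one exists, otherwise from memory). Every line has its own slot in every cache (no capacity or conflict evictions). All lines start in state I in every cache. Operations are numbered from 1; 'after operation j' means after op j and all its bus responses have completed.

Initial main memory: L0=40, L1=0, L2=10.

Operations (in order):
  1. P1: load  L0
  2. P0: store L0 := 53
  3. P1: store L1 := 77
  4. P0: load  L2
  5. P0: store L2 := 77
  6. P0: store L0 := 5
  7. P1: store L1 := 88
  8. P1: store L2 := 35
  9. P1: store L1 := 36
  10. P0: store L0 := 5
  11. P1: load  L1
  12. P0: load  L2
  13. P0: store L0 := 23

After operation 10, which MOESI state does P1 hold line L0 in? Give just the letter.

step 1: P1: load  L0  ⟶  IE  (L0)  txn=BusRd  M[L0]=40
step 2: P0: store L0 := 53  ⟶  MI  (L0)  txn=BusRdX  M[L0]=40
step 3: P1: store L1 := 77  ⟶  IM  (L1)  txn=BusRdX  M[L1]=0
step 4: P0: load  L2  ⟶  EI  (L2)  txn=BusRd  M[L2]=10
step 5: P0: store L2 := 77  ⟶  MI  (L2)  txn=∅  M[L2]=10
step 6: P0: store L0 := 5  ⟶  MI  (L0)  txn=∅  M[L0]=40
step 7: P1: store L1 := 88  ⟶  IM  (L1)  txn=∅  M[L1]=0
step 8: P1: store L2 := 35  ⟶  IM  (L2)  txn=BusRdX+Flush  M[L2]=77
step 9: P1: store L1 := 36  ⟶  IM  (L1)  txn=∅  M[L1]=0
step 10: P0: store L0 := 5  ⟶  MI  (L0)  txn=∅  M[L0]=40
step 11: P1: load  L1  ⟶  IM  (L1)  txn=∅  M[L1]=0
step 12: P0: load  L2  ⟶  SO  (L2)  txn=BusRd  M[L2]=77
step 13: P0: store L0 := 23  ⟶  MI  (L0)  txn=∅  M[L0]=40

state = I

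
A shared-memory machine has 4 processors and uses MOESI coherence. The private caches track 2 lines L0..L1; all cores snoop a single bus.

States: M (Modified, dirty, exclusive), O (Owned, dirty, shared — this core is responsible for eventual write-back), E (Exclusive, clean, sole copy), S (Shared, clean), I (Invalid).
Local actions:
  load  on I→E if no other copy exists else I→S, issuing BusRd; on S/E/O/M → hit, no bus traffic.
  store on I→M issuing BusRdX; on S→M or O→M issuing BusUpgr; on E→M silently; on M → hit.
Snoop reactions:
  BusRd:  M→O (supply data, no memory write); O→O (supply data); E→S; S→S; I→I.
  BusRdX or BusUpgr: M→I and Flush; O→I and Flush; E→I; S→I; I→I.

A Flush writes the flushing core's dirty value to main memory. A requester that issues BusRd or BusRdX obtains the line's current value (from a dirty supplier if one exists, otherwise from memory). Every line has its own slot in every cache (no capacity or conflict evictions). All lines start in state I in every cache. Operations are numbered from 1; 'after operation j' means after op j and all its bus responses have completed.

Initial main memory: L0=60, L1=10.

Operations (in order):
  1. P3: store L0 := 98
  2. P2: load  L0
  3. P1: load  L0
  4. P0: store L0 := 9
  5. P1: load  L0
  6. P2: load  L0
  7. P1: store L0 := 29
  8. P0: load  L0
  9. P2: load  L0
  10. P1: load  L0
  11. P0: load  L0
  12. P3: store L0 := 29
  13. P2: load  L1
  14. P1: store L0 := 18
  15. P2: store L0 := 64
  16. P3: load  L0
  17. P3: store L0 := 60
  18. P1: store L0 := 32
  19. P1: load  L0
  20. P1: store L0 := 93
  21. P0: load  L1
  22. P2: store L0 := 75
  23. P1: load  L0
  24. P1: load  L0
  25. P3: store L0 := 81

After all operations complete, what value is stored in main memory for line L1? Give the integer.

step 1: P3: store L0 := 98  ⟶  IIIM  (L0)  txn=BusRdX  M[L0]=60
step 2: P2: load  L0  ⟶  IISO  (L0)  txn=BusRd  M[L0]=60
step 3: P1: load  L0  ⟶  ISSO  (L0)  txn=BusRd  M[L0]=60
step 4: P0: store L0 := 9  ⟶  MIII  (L0)  txn=BusRdX+Flush  M[L0]=98
step 5: P1: load  L0  ⟶  OSII  (L0)  txn=BusRd  M[L0]=98
step 6: P2: load  L0  ⟶  OSSI  (L0)  txn=BusRd  M[L0]=98
step 7: P1: store L0 := 29  ⟶  IMII  (L0)  txn=BusUpgr+Flush  M[L0]=9
step 8: P0: load  L0  ⟶  SOII  (L0)  txn=BusRd  M[L0]=9
step 9: P2: load  L0  ⟶  SOSI  (L0)  txn=BusRd  M[L0]=9
step 10: P1: load  L0  ⟶  SOSI  (L0)  txn=∅  M[L0]=9
step 11: P0: load  L0  ⟶  SOSI  (L0)  txn=∅  M[L0]=9
step 12: P3: store L0 := 29  ⟶  IIIM  (L0)  txn=BusRdX+Flush  M[L0]=29
step 13: P2: load  L1  ⟶  IIEI  (L1)  txn=BusRd  M[L1]=10
step 14: P1: store L0 := 18  ⟶  IMII  (L0)  txn=BusRdX+Flush  M[L0]=29
step 15: P2: store L0 := 64  ⟶  IIMI  (L0)  txn=BusRdX+Flush  M[L0]=18
step 16: P3: load  L0  ⟶  IIOS  (L0)  txn=BusRd  M[L0]=18
step 17: P3: store L0 := 60  ⟶  IIIM  (L0)  txn=BusUpgr+Flush  M[L0]=64
step 18: P1: store L0 := 32  ⟶  IMII  (L0)  txn=BusRdX+Flush  M[L0]=60
step 19: P1: load  L0  ⟶  IMII  (L0)  txn=∅  M[L0]=60
step 20: P1: store L0 := 93  ⟶  IMII  (L0)  txn=∅  M[L0]=60
step 21: P0: load  L1  ⟶  SISI  (L1)  txn=BusRd  M[L1]=10
step 22: P2: store L0 := 75  ⟶  IIMI  (L0)  txn=BusRdX+Flush  M[L0]=93
step 23: P1: load  L0  ⟶  ISOI  (L0)  txn=BusRd  M[L0]=93
step 24: P1: load  L0  ⟶  ISOI  (L0)  txn=∅  M[L0]=93
step 25: P3: store L0 := 81  ⟶  IIIM  (L0)  txn=BusRdX+Flush  M[L0]=75

memory[L1] = 10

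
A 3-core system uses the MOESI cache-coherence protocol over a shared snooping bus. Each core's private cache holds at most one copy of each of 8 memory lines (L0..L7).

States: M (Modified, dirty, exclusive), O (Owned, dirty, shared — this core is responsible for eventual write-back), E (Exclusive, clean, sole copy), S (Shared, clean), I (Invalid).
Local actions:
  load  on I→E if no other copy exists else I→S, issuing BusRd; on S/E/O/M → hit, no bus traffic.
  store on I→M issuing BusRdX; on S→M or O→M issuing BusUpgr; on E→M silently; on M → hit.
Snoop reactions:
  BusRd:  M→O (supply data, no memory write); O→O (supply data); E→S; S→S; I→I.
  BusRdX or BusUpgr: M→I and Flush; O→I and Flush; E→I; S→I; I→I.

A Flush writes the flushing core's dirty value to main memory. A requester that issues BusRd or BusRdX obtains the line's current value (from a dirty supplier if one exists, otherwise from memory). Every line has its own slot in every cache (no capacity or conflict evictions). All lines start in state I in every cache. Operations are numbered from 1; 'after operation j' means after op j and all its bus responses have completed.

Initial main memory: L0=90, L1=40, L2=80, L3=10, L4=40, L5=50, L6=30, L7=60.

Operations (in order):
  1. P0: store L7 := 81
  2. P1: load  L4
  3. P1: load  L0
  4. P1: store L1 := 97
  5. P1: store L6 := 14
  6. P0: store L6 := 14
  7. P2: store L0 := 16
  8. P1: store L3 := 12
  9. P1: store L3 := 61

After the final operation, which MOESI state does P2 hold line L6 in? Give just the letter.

1. P0: store L7 := 81  bus=[BusRdX]  L7: P0=M P1=I P2=I  mem[L7]=60
2. P1: load  L4  bus=[BusRd]  L4: P0=I P1=E P2=I  mem[L4]=40
3. P1: load  L0  bus=[BusRd]  L0: P0=I P1=E P2=I  mem[L0]=90
4. P1: store L1 := 97  bus=[BusRdX]  L1: P0=I P1=M P2=I  mem[L1]=40
5. P1: store L6 := 14  bus=[BusRdX]  L6: P0=I P1=M P2=I  mem[L6]=30
6. P0: store L6 := 14  bus=[BusRdX,Flush]  L6: P0=M P1=I P2=I  mem[L6]=14
7. P2: store L0 := 16  bus=[BusRdX]  L0: P0=I P1=I P2=M  mem[L0]=90
8. P1: store L3 := 12  bus=[BusRdX]  L3: P0=I P1=M P2=I  mem[L3]=10
9. P1: store L3 := 61  bus=[-]  L3: P0=I P1=M P2=I  mem[L3]=10

state = I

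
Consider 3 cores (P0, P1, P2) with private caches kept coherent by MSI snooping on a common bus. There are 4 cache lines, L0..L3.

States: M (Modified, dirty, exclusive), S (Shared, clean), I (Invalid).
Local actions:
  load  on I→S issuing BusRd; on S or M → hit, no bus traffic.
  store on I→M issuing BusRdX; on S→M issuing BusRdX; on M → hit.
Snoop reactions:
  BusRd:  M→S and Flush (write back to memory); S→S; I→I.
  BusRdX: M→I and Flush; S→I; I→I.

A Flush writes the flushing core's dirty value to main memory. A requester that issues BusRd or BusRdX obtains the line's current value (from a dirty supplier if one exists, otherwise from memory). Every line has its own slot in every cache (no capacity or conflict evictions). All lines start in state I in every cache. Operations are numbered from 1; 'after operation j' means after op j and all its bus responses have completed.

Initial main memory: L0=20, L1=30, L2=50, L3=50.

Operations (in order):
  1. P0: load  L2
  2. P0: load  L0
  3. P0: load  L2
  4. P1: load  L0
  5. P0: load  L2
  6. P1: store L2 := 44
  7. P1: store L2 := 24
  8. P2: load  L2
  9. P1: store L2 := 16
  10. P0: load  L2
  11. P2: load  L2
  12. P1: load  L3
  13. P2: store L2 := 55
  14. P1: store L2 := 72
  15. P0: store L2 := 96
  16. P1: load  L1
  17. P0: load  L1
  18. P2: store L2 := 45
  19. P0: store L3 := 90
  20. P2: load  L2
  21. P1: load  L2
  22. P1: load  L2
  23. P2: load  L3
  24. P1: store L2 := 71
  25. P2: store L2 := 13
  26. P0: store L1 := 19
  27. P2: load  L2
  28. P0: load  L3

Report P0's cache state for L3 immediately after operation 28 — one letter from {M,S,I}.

1. P0: load  L2  bus=[BusRd]  L2: P0=S P1=I P2=I  mem[L2]=50
2. P0: load  L0  bus=[BusRd]  L0: P0=S P1=I P2=I  mem[L0]=20
3. P0: load  L2  bus=[-]  L2: P0=S P1=I P2=I  mem[L2]=50
4. P1: load  L0  bus=[BusRd]  L0: P0=S P1=S P2=I  mem[L0]=20
5. P0: load  L2  bus=[-]  L2: P0=S P1=I P2=I  mem[L2]=50
6. P1: store L2 := 44  bus=[BusRdX]  L2: P0=I P1=M P2=I  mem[L2]=50
7. P1: store L2 := 24  bus=[-]  L2: P0=I P1=M P2=I  mem[L2]=50
8. P2: load  L2  bus=[BusRd,Flush]  L2: P0=I P1=S P2=S  mem[L2]=24
9. P1: store L2 := 16  bus=[BusRdX]  L2: P0=I P1=M P2=I  mem[L2]=24
10. P0: load  L2  bus=[BusRd,Flush]  L2: P0=S P1=S P2=I  mem[L2]=16
11. P2: load  L2  bus=[BusRd]  L2: P0=S P1=S P2=S  mem[L2]=16
12. P1: load  L3  bus=[BusRd]  L3: P0=I P1=S P2=I  mem[L3]=50
13. P2: store L2 := 55  bus=[BusRdX]  L2: P0=I P1=I P2=M  mem[L2]=16
14. P1: store L2 := 72  bus=[BusRdX,Flush]  L2: P0=I P1=M P2=I  mem[L2]=55
15. P0: store L2 := 96  bus=[BusRdX,Flush]  L2: P0=M P1=I P2=I  mem[L2]=72
16. P1: load  L1  bus=[BusRd]  L1: P0=I P1=S P2=I  mem[L1]=30
17. P0: load  L1  bus=[BusRd]  L1: P0=S P1=S P2=I  mem[L1]=30
18. P2: store L2 := 45  bus=[BusRdX,Flush]  L2: P0=I P1=I P2=M  mem[L2]=96
19. P0: store L3 := 90  bus=[BusRdX]  L3: P0=M P1=I P2=I  mem[L3]=50
20. P2: load  L2  bus=[-]  L2: P0=I P1=I P2=M  mem[L2]=96
21. P1: load  L2  bus=[BusRd,Flush]  L2: P0=I P1=S P2=S  mem[L2]=45
22. P1: load  L2  bus=[-]  L2: P0=I P1=S P2=S  mem[L2]=45
23. P2: load  L3  bus=[BusRd,Flush]  L3: P0=S P1=I P2=S  mem[L3]=90
24. P1: store L2 := 71  bus=[BusRdX]  L2: P0=I P1=M P2=I  mem[L2]=45
25. P2: store L2 := 13  bus=[BusRdX,Flush]  L2: P0=I P1=I P2=M  mem[L2]=71
26. P0: store L1 := 19  bus=[BusRdX]  L1: P0=M P1=I P2=I  mem[L1]=30
27. P2: load  L2  bus=[-]  L2: P0=I P1=I P2=M  mem[L2]=71
28. P0: load  L3  bus=[-]  L3: P0=S P1=I P2=S  mem[L3]=90

state = S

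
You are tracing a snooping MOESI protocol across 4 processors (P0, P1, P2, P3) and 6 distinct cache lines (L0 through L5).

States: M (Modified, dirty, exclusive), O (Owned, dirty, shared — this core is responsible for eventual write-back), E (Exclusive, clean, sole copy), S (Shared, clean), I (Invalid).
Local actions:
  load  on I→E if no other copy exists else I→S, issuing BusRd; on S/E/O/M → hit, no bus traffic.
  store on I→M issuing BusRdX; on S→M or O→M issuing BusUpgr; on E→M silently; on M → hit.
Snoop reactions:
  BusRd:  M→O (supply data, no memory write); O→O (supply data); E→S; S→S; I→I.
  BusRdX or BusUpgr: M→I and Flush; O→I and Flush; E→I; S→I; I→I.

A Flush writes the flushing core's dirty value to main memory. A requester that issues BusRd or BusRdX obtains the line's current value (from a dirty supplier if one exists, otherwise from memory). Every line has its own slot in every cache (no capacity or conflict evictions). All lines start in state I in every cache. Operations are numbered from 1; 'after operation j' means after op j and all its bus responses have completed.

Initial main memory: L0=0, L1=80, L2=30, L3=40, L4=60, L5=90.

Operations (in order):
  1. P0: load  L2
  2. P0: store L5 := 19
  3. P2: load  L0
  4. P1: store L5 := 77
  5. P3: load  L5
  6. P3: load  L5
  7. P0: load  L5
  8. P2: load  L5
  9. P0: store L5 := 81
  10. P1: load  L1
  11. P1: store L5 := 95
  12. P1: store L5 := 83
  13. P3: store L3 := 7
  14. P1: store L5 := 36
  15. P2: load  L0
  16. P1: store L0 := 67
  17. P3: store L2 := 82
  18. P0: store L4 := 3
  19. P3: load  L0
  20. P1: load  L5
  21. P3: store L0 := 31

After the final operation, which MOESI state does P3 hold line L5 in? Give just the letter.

[1] P0: load  L2 | P0:E(30), P1:I, P2:I, P3:I | bus: BusRd
[2] P0: store L5 := 19 | P0:M(19), P1:I, P2:I, P3:I | bus: BusRdX
[3] P2: load  L0 | P0:I, P1:I, P2:E(0), P3:I | bus: BusRd
[4] P1: store L5 := 77 | P0:I, P1:M(77), P2:I, P3:I | bus: BusRdX,Flush
[5] P3: load  L5 | P0:I, P1:O(77), P2:I, P3:S(77) | bus: BusRd
[6] P3: load  L5 | P0:I, P1:O(77), P2:I, P3:S(77) | bus: none
[7] P0: load  L5 | P0:S(77), P1:O(77), P2:I, P3:S(77) | bus: BusRd
[8] P2: load  L5 | P0:S(77), P1:O(77), P2:S(77), P3:S(77) | bus: BusRd
[9] P0: store L5 := 81 | P0:M(81), P1:I, P2:I, P3:I | bus: BusUpgr,Flush
[10] P1: load  L1 | P0:I, P1:E(80), P2:I, P3:I | bus: BusRd
[11] P1: store L5 := 95 | P0:I, P1:M(95), P2:I, P3:I | bus: BusRdX,Flush
[12] P1: store L5 := 83 | P0:I, P1:M(83), P2:I, P3:I | bus: none
[13] P3: store L3 := 7 | P0:I, P1:I, P2:I, P3:M(7) | bus: BusRdX
[14] P1: store L5 := 36 | P0:I, P1:M(36), P2:I, P3:I | bus: none
[15] P2: load  L0 | P0:I, P1:I, P2:E(0), P3:I | bus: none
[16] P1: store L0 := 67 | P0:I, P1:M(67), P2:I, P3:I | bus: BusRdX
[17] P3: store L2 := 82 | P0:I, P1:I, P2:I, P3:M(82) | bus: BusRdX
[18] P0: store L4 := 3 | P0:M(3), P1:I, P2:I, P3:I | bus: BusRdX
[19] P3: load  L0 | P0:I, P1:O(67), P2:I, P3:S(67) | bus: BusRd
[20] P1: load  L5 | P0:I, P1:M(36), P2:I, P3:I | bus: none
[21] P3: store L0 := 31 | P0:I, P1:I, P2:I, P3:M(31) | bus: BusUpgr,Flush

state = I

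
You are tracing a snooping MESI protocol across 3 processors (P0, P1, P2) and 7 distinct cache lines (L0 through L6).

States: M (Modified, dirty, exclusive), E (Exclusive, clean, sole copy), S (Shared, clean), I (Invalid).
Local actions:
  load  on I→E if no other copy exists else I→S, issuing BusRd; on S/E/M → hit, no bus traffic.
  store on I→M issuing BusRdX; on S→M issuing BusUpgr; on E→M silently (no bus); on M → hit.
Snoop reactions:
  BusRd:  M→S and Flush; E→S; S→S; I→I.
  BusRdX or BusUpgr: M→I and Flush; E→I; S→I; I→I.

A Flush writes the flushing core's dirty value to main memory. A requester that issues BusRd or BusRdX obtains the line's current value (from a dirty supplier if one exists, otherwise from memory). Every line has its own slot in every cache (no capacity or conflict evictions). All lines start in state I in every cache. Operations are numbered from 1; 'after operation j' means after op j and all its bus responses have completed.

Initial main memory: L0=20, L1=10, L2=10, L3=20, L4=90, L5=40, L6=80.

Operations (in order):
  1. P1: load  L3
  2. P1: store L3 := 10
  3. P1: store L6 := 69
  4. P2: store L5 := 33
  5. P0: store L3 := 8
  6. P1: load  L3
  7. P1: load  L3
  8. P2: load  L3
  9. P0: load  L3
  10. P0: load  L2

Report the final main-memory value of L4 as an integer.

memory[L4] = 90

[1] P1: load  L3 | P0:I, P1:E(20), P2:I | bus: BusRd
[2] P1: store L3 := 10 | P0:I, P1:M(10), P2:I | bus: none
[3] P1: store L6 := 69 | P0:I, P1:M(69), P2:I | bus: BusRdX
[4] P2: store L5 := 33 | P0:I, P1:I, P2:M(33) | bus: BusRdX
[5] P0: store L3 := 8 | P0:M(8), P1:I, P2:I | bus: BusRdX,Flush
[6] P1: load  L3 | P0:S(8), P1:S(8), P2:I | bus: BusRd,Flush
[7] P1: load  L3 | P0:S(8), P1:S(8), P2:I | bus: none
[8] P2: load  L3 | P0:S(8), P1:S(8), P2:S(8) | bus: BusRd
[9] P0: load  L3 | P0:S(8), P1:S(8), P2:S(8) | bus: none
[10] P0: load  L2 | P0:E(10), P1:I, P2:I | bus: BusRd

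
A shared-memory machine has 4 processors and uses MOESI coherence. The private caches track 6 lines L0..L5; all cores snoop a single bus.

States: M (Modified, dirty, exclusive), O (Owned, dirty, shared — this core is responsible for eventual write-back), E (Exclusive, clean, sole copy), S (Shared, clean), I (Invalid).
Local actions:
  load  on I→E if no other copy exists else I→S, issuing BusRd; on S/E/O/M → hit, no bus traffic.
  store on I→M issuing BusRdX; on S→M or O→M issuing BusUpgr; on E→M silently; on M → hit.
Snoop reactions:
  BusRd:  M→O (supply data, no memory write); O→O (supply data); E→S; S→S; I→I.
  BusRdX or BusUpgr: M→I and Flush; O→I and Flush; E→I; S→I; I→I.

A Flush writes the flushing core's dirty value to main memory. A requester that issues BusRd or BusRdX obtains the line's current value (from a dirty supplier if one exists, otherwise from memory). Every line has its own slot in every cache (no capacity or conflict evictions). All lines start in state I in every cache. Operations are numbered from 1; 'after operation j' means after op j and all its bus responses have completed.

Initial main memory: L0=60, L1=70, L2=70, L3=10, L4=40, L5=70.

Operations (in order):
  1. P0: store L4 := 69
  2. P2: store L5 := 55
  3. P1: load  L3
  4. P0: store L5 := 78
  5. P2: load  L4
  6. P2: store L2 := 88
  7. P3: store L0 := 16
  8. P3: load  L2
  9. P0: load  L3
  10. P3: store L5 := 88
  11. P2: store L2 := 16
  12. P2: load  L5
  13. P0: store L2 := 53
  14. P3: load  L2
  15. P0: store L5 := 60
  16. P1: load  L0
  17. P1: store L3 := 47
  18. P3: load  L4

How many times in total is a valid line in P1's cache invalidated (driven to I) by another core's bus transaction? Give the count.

invalidations = 0

  op1 P0: store L4 := 69 → M/I/I/I on L4; bus BusRdX; mem=40
  op2 P2: store L5 := 55 → I/I/M/I on L5; bus BusRdX; mem=70
  op3 P1: load  L3 → I/E/I/I on L3; bus BusRd; mem=10
  op4 P0: store L5 := 78 → M/I/I/I on L5; bus BusRdX Flush; mem=55
  op5 P2: load  L4 → O/I/S/I on L4; bus BusRd; mem=40
  op6 P2: store L2 := 88 → I/I/M/I on L2; bus BusRdX; mem=70
  op7 P3: store L0 := 16 → I/I/I/M on L0; bus BusRdX; mem=60
  op8 P3: load  L2 → I/I/O/S on L2; bus BusRd; mem=70
  op9 P0: load  L3 → S/S/I/I on L3; bus BusRd; mem=10
  op10 P3: store L5 := 88 → I/I/I/M on L5; bus BusRdX Flush; mem=78
  op11 P2: store L2 := 16 → I/I/M/I on L2; bus BusUpgr; mem=70
  op12 P2: load  L5 → I/I/S/O on L5; bus BusRd; mem=78
  op13 P0: store L2 := 53 → M/I/I/I on L2; bus BusRdX Flush; mem=16
  op14 P3: load  L2 → O/I/I/S on L2; bus BusRd; mem=16
  op15 P0: store L5 := 60 → M/I/I/I on L5; bus BusRdX Flush; mem=88
  op16 P1: load  L0 → I/S/I/O on L0; bus BusRd; mem=60
  op17 P1: store L3 := 47 → I/M/I/I on L3; bus BusUpgr; mem=10
  op18 P3: load  L4 → O/I/S/S on L4; bus BusRd; mem=40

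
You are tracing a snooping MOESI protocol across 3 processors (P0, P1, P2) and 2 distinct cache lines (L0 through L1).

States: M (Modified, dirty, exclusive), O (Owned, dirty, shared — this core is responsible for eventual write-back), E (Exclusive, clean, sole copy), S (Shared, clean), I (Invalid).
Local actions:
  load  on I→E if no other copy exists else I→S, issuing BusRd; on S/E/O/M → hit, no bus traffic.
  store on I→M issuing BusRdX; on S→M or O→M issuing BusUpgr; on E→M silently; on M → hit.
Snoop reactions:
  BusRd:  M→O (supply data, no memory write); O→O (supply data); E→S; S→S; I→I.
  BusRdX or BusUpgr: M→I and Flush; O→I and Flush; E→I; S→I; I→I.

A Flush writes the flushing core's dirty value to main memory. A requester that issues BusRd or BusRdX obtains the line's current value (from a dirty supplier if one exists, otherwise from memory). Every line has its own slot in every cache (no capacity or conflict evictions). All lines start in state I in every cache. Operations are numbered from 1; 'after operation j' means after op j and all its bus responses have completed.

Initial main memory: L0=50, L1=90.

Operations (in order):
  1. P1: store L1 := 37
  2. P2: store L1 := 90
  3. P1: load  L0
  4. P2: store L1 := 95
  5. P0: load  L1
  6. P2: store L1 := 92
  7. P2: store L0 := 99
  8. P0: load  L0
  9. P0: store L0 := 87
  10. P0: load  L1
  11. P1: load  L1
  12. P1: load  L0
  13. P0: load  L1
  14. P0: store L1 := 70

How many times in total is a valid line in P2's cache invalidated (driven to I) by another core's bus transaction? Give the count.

invalidations = 2

1. P1: store L1 := 37  bus=[BusRdX]  L1: P0=I P1=M P2=I  mem[L1]=90
2. P2: store L1 := 90  bus=[BusRdX,Flush]  L1: P0=I P1=I P2=M  mem[L1]=37
3. P1: load  L0  bus=[BusRd]  L0: P0=I P1=E P2=I  mem[L0]=50
4. P2: store L1 := 95  bus=[-]  L1: P0=I P1=I P2=M  mem[L1]=37
5. P0: load  L1  bus=[BusRd]  L1: P0=S P1=I P2=O  mem[L1]=37
6. P2: store L1 := 92  bus=[BusUpgr]  L1: P0=I P1=I P2=M  mem[L1]=37
7. P2: store L0 := 99  bus=[BusRdX]  L0: P0=I P1=I P2=M  mem[L0]=50
8. P0: load  L0  bus=[BusRd]  L0: P0=S P1=I P2=O  mem[L0]=50
9. P0: store L0 := 87  bus=[BusUpgr,Flush]  L0: P0=M P1=I P2=I  mem[L0]=99
10. P0: load  L1  bus=[BusRd]  L1: P0=S P1=I P2=O  mem[L1]=37
11. P1: load  L1  bus=[BusRd]  L1: P0=S P1=S P2=O  mem[L1]=37
12. P1: load  L0  bus=[BusRd]  L0: P0=O P1=S P2=I  mem[L0]=99
13. P0: load  L1  bus=[-]  L1: P0=S P1=S P2=O  mem[L1]=37
14. P0: store L1 := 70  bus=[BusUpgr,Flush]  L1: P0=M P1=I P2=I  mem[L1]=92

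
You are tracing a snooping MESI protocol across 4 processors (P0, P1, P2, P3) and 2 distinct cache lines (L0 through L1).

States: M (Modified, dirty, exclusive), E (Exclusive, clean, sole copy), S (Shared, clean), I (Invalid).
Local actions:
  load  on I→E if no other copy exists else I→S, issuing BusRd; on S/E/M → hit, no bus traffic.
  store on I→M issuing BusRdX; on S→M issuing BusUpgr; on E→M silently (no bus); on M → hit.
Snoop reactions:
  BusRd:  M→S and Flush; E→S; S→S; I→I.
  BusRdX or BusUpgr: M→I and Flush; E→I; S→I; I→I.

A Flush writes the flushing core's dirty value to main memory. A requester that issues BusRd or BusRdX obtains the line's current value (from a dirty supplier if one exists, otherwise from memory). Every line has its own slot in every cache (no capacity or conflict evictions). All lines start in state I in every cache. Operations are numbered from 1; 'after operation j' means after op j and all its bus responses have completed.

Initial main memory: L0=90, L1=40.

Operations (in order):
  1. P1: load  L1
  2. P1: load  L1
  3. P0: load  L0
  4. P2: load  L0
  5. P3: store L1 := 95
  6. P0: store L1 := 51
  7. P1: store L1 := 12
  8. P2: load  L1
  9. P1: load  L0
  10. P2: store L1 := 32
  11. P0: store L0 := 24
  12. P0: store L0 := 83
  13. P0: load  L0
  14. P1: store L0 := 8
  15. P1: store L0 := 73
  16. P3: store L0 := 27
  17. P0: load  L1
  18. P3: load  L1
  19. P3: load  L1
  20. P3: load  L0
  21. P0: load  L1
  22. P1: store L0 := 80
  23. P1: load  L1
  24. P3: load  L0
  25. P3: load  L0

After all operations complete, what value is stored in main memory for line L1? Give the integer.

  op1 P1: load  L1 → I/E/I/I on L1; bus BusRd; mem=40
  op2 P1: load  L1 → I/E/I/I on L1; bus (none); mem=40
  op3 P0: load  L0 → E/I/I/I on L0; bus BusRd; mem=90
  op4 P2: load  L0 → S/I/S/I on L0; bus BusRd; mem=90
  op5 P3: store L1 := 95 → I/I/I/M on L1; bus BusRdX; mem=40
  op6 P0: store L1 := 51 → M/I/I/I on L1; bus BusRdX Flush; mem=95
  op7 P1: store L1 := 12 → I/M/I/I on L1; bus BusRdX Flush; mem=51
  op8 P2: load  L1 → I/S/S/I on L1; bus BusRd Flush; mem=12
  op9 P1: load  L0 → S/S/S/I on L0; bus BusRd; mem=90
  op10 P2: store L1 := 32 → I/I/M/I on L1; bus BusUpgr; mem=12
  op11 P0: store L0 := 24 → M/I/I/I on L0; bus BusUpgr; mem=90
  op12 P0: store L0 := 83 → M/I/I/I on L0; bus (none); mem=90
  op13 P0: load  L0 → M/I/I/I on L0; bus (none); mem=90
  op14 P1: store L0 := 8 → I/M/I/I on L0; bus BusRdX Flush; mem=83
  op15 P1: store L0 := 73 → I/M/I/I on L0; bus (none); mem=83
  op16 P3: store L0 := 27 → I/I/I/M on L0; bus BusRdX Flush; mem=73
  op17 P0: load  L1 → S/I/S/I on L1; bus BusRd Flush; mem=32
  op18 P3: load  L1 → S/I/S/S on L1; bus BusRd; mem=32
  op19 P3: load  L1 → S/I/S/S on L1; bus (none); mem=32
  op20 P3: load  L0 → I/I/I/M on L0; bus (none); mem=73
  op21 P0: load  L1 → S/I/S/S on L1; bus (none); mem=32
  op22 P1: store L0 := 80 → I/M/I/I on L0; bus BusRdX Flush; mem=27
  op23 P1: load  L1 → S/S/S/S on L1; bus BusRd; mem=32
  op24 P3: load  L0 → I/S/I/S on L0; bus BusRd Flush; mem=80
  op25 P3: load  L0 → I/S/I/S on L0; bus (none); mem=80

memory[L1] = 32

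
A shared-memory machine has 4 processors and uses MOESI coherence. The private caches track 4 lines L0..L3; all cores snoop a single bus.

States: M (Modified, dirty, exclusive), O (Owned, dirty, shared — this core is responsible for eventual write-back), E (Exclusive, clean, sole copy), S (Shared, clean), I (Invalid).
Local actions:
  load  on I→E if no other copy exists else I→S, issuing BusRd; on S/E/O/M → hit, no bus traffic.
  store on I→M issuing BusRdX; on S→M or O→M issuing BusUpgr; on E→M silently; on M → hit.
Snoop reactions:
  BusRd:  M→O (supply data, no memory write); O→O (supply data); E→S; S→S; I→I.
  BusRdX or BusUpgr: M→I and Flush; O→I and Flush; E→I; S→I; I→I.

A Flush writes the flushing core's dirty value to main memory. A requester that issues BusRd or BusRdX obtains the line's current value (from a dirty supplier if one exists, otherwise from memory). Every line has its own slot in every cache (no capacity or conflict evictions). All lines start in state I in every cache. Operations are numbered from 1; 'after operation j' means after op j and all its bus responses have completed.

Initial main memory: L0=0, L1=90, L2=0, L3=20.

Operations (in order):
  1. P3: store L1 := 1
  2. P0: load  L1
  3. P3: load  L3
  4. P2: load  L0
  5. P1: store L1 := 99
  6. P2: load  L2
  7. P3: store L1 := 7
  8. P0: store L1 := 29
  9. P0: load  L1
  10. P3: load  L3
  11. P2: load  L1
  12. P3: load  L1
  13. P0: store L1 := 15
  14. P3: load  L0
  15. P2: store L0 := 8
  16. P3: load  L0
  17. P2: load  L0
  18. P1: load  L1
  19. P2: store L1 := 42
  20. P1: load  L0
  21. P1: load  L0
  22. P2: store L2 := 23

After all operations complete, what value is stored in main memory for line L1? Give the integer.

  op1 P3: store L1 := 1 → I/I/I/M on L1; bus BusRdX; mem=90
  op2 P0: load  L1 → S/I/I/O on L1; bus BusRd; mem=90
  op3 P3: load  L3 → I/I/I/E on L3; bus BusRd; mem=20
  op4 P2: load  L0 → I/I/E/I on L0; bus BusRd; mem=0
  op5 P1: store L1 := 99 → I/M/I/I on L1; bus BusRdX Flush; mem=1
  op6 P2: load  L2 → I/I/E/I on L2; bus BusRd; mem=0
  op7 P3: store L1 := 7 → I/I/I/M on L1; bus BusRdX Flush; mem=99
  op8 P0: store L1 := 29 → M/I/I/I on L1; bus BusRdX Flush; mem=7
  op9 P0: load  L1 → M/I/I/I on L1; bus (none); mem=7
  op10 P3: load  L3 → I/I/I/E on L3; bus (none); mem=20
  op11 P2: load  L1 → O/I/S/I on L1; bus BusRd; mem=7
  op12 P3: load  L1 → O/I/S/S on L1; bus BusRd; mem=7
  op13 P0: store L1 := 15 → M/I/I/I on L1; bus BusUpgr; mem=7
  op14 P3: load  L0 → I/I/S/S on L0; bus BusRd; mem=0
  op15 P2: store L0 := 8 → I/I/M/I on L0; bus BusUpgr; mem=0
  op16 P3: load  L0 → I/I/O/S on L0; bus BusRd; mem=0
  op17 P2: load  L0 → I/I/O/S on L0; bus (none); mem=0
  op18 P1: load  L1 → O/S/I/I on L1; bus BusRd; mem=7
  op19 P2: store L1 := 42 → I/I/M/I on L1; bus BusRdX Flush; mem=15
  op20 P1: load  L0 → I/S/O/S on L0; bus BusRd; mem=0
  op21 P1: load  L0 → I/S/O/S on L0; bus (none); mem=0
  op22 P2: store L2 := 23 → I/I/M/I on L2; bus (none); mem=0

memory[L1] = 15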